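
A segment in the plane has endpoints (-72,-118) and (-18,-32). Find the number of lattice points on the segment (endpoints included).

The number of lattice points on a segment between lattice points is gcd(|Δx|,|Δy|) + 1 = gcd(54,86) + 1 = 2 + 1 = 3.

3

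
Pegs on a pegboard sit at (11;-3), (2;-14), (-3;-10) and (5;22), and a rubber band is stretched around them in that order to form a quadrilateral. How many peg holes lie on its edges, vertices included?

11

The number of boundary lattice points is Σ gcd(|Δx|,|Δy|) = gcd(9,11) + gcd(5,4) + gcd(8,32) + gcd(6,25) = 1+1+8+1 = 11.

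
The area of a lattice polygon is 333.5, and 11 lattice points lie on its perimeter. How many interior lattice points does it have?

From Pick's theorem, I = A − B/2 + 1 = 333.5 − 11/2 + 1 = 329.

329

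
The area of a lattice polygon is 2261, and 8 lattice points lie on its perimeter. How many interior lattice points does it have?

2258

From Pick's theorem, I = A − B/2 + 1 = 2261 − 8/2 + 1 = 2258.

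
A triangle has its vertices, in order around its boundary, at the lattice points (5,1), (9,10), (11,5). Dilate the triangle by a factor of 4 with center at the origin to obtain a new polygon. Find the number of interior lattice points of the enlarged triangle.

By the shoelace formula, twice the signed area is |(5·10 − 9·1) + (9·5 − 11·10) + (11·1 − 5·5)| = 38, so the area is 19.
Summing gcd(|Δx|,|Δy|) over the edges gives the boundary count: gcd(4,9) + gcd(2,5) + gcd(6,4) = 1+1+2 = 4.
Scaling by 4 multiplies the area by 4² = 16 (so the new area is 304) and multiplies the boundary lattice-point count by 4, giving 16.
By Pick's theorem, the interior count of the dilated polygon is 304 − 16/2 + 1 = 297.

297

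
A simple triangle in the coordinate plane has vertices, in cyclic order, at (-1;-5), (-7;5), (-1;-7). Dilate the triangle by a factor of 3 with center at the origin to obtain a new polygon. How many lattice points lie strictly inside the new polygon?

The shoelace formula gives twice the area as |((-1)·5 − (-7)·(-5)) + ((-7)·(-7) − (-1)·5) + ((-1)·(-5) − (-1)·(-7))| = 12, so the area is 6.
The number of boundary lattice points is Σ gcd(|Δx|,|Δy|) = gcd(6,10) + gcd(6,12) + gcd(0,2) = 2+6+2 = 10.
Scaling by 3 multiplies the area by 3² = 9 (so the new area is 54) and multiplies the boundary lattice-point count by 3, giving 30.
By Pick's theorem, the interior count of the dilated polygon is 54 − 30/2 + 1 = 40.

40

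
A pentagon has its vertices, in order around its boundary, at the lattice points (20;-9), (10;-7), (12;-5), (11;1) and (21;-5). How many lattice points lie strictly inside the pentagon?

54

By the shoelace formula, twice the signed area is |[20·(-7) − 10·(-9)] + [10·(-5) − 12·(-7)] + [12·1 − 11·(-5)] + [11·(-5) − 21·1] + [21·(-9) − 20·(-5)]| = 114, so the area is 57.
The number of boundary lattice points is Σ gcd(|Δx|,|Δy|) = gcd(10,2) + gcd(2,2) + gcd(1,6) + gcd(10,6) + gcd(1,4) = 2+2+1+2+1 = 8.
By Pick's theorem A = I + B/2 − 1, so I = 57 − 8/2 + 1 = 54.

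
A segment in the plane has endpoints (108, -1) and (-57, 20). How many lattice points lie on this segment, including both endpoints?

4

The number of lattice points on a segment between lattice points is gcd(|Δx|,|Δy|) + 1 = gcd(165,21) + 1 = 3 + 1 = 4.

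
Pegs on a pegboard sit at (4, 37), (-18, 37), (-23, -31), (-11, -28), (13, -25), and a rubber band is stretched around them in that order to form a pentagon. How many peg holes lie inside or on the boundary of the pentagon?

By the shoelace formula, twice the signed area is |(4·37 − (-18)·37) + ((-18)·(-31) − (-23)·37) + ((-23)·(-28) − (-11)·(-31)) + ((-11)·(-25) − 13·(-28)) + (13·37 − 4·(-25))| = 3746, so the area is 1873.
The number of boundary lattice points is Σ gcd(|Δx|,|Δy|) = gcd(22,0) + gcd(5,68) + gcd(12,3) + gcd(24,3) + gcd(9,62) = 22+1+3+3+1 = 30.
Pick's theorem gives I = A − B/2 + 1 = 1873 − 30/2 + 1 = 1859, so the closed region contains I + B = 1859 + 30 = 1889 lattice points.

1889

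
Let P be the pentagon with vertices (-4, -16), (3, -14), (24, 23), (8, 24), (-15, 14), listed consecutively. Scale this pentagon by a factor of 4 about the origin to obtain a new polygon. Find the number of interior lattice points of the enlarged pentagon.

13343

Using the shoelace formula, 2A = |[(-4)·(-14) − 3·(-16)] + [3·23 − 24·(-14)] + [24·24 − 8·23] + [8·14 − (-15)·24] + [(-15)·(-16) − (-4)·14]| = 1669, so the area is 834.5.
Along each edge there are gcd(|Δx|,|Δy|)+1 lattice points, so counting each shared vertex once the boundary has gcd(7,2) + gcd(21,37) + gcd(16,1) + gcd(23,10) + gcd(11,30) = 1+1+1+1+1 = 5.
Scaling by 4 multiplies the area by 4² = 16 (so the new area is 13352) and multiplies the boundary lattice-point count by 4, giving 20.
By Pick's theorem, the interior count of the dilated polygon is 13352 − 20/2 + 1 = 13343.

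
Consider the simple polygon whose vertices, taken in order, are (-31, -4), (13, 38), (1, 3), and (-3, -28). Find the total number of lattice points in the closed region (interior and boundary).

1005

The shoelace formula gives twice the area as |[(-31)·38 − 13·(-4)] + [13·3 − 1·38] + [1·(-28) − (-3)·3] + [(-3)·(-4) − (-31)·(-28)]| = 2000, so the area is 1000.
The number of boundary lattice points is Σ gcd(|Δx|,|Δy|) = gcd(44,42) + gcd(12,35) + gcd(4,31) + gcd(28,24) = 2+1+1+4 = 8.
Pick's theorem gives I = A − B/2 + 1 = 1000 − 8/2 + 1 = 997, so the closed region contains I + B = 997 + 8 = 1005 lattice points.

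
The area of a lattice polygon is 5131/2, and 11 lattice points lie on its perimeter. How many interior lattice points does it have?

From Pick's theorem, I = A − B/2 + 1 = 5131/2 − 11/2 + 1 = 2561.

2561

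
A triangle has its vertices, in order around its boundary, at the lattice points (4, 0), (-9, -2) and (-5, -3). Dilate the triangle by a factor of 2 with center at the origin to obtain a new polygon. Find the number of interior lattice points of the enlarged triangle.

38

By the shoelace formula, twice the signed area is |[4·(-2) − (-9)·0] + [(-9)·(-3) − (-5)·(-2)] + [(-5)·0 − 4·(-3)]| = 21, so the area is 10.5.
The number of boundary lattice points is Σ gcd(|Δx|,|Δy|) = gcd(13,2) + gcd(4,1) + gcd(9,3) = 1+1+3 = 5.
Scaling by 2 multiplies the area by 2² = 4 (so the new area is 42) and multiplies the boundary lattice-point count by 2, giving 10.
By Pick's theorem, the interior count of the dilated polygon is 42 − 10/2 + 1 = 38.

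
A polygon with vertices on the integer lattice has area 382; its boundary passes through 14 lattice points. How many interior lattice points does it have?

376

From Pick's theorem, I = A − B/2 + 1 = 382 − 14/2 + 1 = 376.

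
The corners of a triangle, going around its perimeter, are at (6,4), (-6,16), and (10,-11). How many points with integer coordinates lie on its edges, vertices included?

Along each edge there are gcd(|Δx|,|Δy|)+1 lattice points, so counting each shared vertex once the boundary has gcd(12,12) + gcd(16,27) + gcd(4,15) = 12+1+1 = 14.

14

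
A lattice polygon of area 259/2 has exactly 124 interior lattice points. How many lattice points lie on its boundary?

Pick's theorem gives A = I + B/2 − 1, so B = 2(A − I + 1) = 2(259/2 − 124 + 1) = 13.

13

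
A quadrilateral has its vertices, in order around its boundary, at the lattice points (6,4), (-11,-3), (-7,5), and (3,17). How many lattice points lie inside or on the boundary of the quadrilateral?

142

Using the shoelace formula, 2A = |[6·(-3) − (-11)·4] + [(-11)·5 − (-7)·(-3)] + [(-7)·17 − 3·5] + [3·4 − 6·17]| = 274, so the area is 137.
The number of boundary lattice points is Σ gcd(|Δx|,|Δy|) = gcd(17,7) + gcd(4,8) + gcd(10,12) + gcd(3,13) = 1+4+2+1 = 8.
Pick's theorem gives I = A − B/2 + 1 = 137 − 8/2 + 1 = 134, so the closed region contains I + B = 134 + 8 = 142 lattice points.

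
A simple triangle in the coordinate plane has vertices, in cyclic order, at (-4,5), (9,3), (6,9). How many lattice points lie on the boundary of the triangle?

6

Summing gcd(|Δx|,|Δy|) over the edges gives the boundary count: gcd(13,2) + gcd(3,6) + gcd(10,4) = 1+3+2 = 6.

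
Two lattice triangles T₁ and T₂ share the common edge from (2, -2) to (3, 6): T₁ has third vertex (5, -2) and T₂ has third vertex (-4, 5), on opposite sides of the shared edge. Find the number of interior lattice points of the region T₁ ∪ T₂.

The union is the simple quadrilateral with vertices (2, -2), (5, -2), (3, 6), (-4, 5) in order.
Using the shoelace formula, 2A = |[2·(-2) − 5·(-2)] + [5·6 − 3·(-2)] + [3·5 − (-4)·6] + [(-4)·(-2) − 2·5]| = 79, so the area is 39.5.
Along each edge there are gcd(|Δx|,|Δy|)+1 lattice points, so counting each shared vertex once the boundary has gcd(3,0) + gcd(2,8) + gcd(7,1) + gcd(6,7) = 3+2+1+1 = 7.
By Pick's theorem I = A − B/2 + 1 = 39.5 − 7/2 + 1 = 37.

37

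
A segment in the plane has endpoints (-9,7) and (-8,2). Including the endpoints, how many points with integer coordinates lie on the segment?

The number of lattice points on a segment between lattice points is gcd(|Δx|,|Δy|) + 1 = gcd(1,5) + 1 = 1 + 1 = 2.

2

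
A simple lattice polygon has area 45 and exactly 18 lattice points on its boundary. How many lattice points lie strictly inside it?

37

From Pick's theorem, I = A − B/2 + 1 = 45 − 18/2 + 1 = 37.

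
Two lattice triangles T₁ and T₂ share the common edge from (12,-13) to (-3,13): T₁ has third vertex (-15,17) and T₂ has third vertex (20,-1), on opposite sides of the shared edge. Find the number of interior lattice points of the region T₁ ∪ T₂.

The union is the simple quadrilateral with vertices (12,-13), (-15,17), (-3,13), (20,-1) in order.
Using the shoelace formula, 2A = |(12·17 − (-15)·(-13)) + ((-15)·13 − (-3)·17) + ((-3)·(-1) − 20·13) + (20·(-13) − 12·(-1))| = 640, so the area is 320.
Summing gcd(|Δx|,|Δy|) over the edges gives the boundary count: gcd(27,30) + gcd(12,4) + gcd(23,14) + gcd(8,12) = 3+4+1+4 = 12.
By Pick's theorem I = A − B/2 + 1 = 320 − 12/2 + 1 = 315.

315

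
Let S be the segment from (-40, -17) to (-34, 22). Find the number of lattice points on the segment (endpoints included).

4

The number of lattice points on a segment between lattice points is gcd(|Δx|,|Δy|) + 1 = gcd(6,39) + 1 = 3 + 1 = 4.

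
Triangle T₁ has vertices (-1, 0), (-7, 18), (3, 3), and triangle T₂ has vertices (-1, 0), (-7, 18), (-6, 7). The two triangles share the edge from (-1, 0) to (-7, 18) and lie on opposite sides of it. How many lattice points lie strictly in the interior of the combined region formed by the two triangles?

66

The union is the simple quadrilateral with vertices (-1, 0), (3, 3), (-7, 18), (-6, 7) in order.
By the shoelace formula, twice the signed area is |[(-1)·3 − 3·0] + [3·18 − (-7)·3] + [(-7)·7 − (-6)·18] + [(-6)·0 − (-1)·7]| = 138, so the area is 69.
Along each edge there are gcd(|Δx|,|Δy|)+1 lattice points, so counting each shared vertex once the boundary has gcd(4,3) + gcd(10,15) + gcd(1,11) + gcd(5,7) = 1+5+1+1 = 8.
By Pick's theorem I = A − B/2 + 1 = 69 − 8/2 + 1 = 66.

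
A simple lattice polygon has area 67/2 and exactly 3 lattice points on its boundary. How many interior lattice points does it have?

33

Pick's theorem A = I + B/2 − 1 rearranges to I = A − B/2 + 1 = 67/2 − 3/2 + 1 = 33.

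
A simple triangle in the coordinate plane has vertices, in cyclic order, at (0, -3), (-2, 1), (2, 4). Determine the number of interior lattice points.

The shoelace formula gives twice the area as |(0·1 − (-2)·(-3)) + ((-2)·4 − 2·1) + (2·(-3) − 0·4)| = 22, so the area is 11.
The number of boundary lattice points is Σ gcd(|Δx|,|Δy|) = gcd(2,4) + gcd(4,3) + gcd(2,7) = 2+1+1 = 4.
Pick's theorem gives I = A − B/2 + 1 = 11 − 4/2 + 1 = 10.

10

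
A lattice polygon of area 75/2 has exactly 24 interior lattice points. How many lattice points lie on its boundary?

Pick's theorem gives A = I + B/2 − 1, so B = 2(A − I + 1) = 2(75/2 − 24 + 1) = 29.

29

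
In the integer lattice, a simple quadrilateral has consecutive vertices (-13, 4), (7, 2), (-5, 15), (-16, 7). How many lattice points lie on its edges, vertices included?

7

Summing gcd(|Δx|,|Δy|) over the edges gives the boundary count: gcd(20,2) + gcd(12,13) + gcd(11,8) + gcd(3,3) = 2+1+1+3 = 7.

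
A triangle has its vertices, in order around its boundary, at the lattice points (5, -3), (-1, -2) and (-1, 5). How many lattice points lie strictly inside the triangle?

17

Using the shoelace formula, 2A = |(5·(-2) − (-1)·(-3)) + ((-1)·5 − (-1)·(-2)) + ((-1)·(-3) − 5·5)| = 42, so the area is 21.
Along each edge there are gcd(|Δx|,|Δy|)+1 lattice points, so counting each shared vertex once the boundary has gcd(6,1) + gcd(0,7) + gcd(6,8) = 1+7+2 = 10.
By Pick's theorem A = I + B/2 − 1, so I = 21 − 10/2 + 1 = 17.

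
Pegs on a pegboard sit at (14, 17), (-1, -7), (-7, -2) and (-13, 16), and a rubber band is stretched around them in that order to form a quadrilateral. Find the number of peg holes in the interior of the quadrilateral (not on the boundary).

By the shoelace formula, twice the signed area is |[14·(-7) − (-1)·17] + [(-1)·(-2) − (-7)·(-7)] + [(-7)·16 − (-13)·(-2)] + [(-13)·17 − 14·16]| = 711, so the area is 711/2.
The number of boundary lattice points is Σ gcd(|Δx|,|Δy|) = gcd(15,24) + gcd(6,5) + gcd(6,18) + gcd(27,1) = 3+1+6+1 = 11.
By Pick's theorem A = I + B/2 − 1, so I = 711/2 − 11/2 + 1 = 351.

351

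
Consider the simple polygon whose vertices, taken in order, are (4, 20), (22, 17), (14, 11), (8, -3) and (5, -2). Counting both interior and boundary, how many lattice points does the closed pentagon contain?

The shoelace formula gives twice the area as |(4·17 − 22·20) + (22·11 − 14·17) + (14·(-3) − 8·11) + (8·(-2) − 5·(-3)) + (5·20 − 4·(-2))| = 391, so the area is 195.5.
Along each edge there are gcd(|Δx|,|Δy|)+1 lattice points, so counting each shared vertex once the boundary has gcd(18,3) + gcd(8,6) + gcd(6,14) + gcd(3,1) + gcd(1,22) = 3+2+2+1+1 = 9.
Pick's theorem gives I = A − B/2 + 1 = 195.5 − 9/2 + 1 = 192, so the closed region contains I + B = 192 + 9 = 201 lattice points.

201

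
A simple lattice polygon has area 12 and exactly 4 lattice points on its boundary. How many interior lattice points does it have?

11

Pick's theorem A = I + B/2 − 1 rearranges to I = A − B/2 + 1 = 12 − 4/2 + 1 = 11.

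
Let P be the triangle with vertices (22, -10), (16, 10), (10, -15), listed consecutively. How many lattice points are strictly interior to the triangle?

134

By the shoelace formula, twice the signed area is |(22·10 − 16·(-10)) + (16·(-15) − 10·10) + (10·(-10) − 22·(-15))| = 270, so the area is 135.
The number of boundary lattice points is Σ gcd(|Δx|,|Δy|) = gcd(6,20) + gcd(6,25) + gcd(12,5) = 2+1+1 = 4.
By Pick's theorem A = I + B/2 − 1, so I = 135 − 4/2 + 1 = 134.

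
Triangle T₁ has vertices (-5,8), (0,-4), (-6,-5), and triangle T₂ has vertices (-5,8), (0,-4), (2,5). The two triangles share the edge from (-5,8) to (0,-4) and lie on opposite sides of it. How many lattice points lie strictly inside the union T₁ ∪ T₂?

The union is the simple quadrilateral with vertices (-5,8), (-6,-5), (0,-4), (2,5) in order.
Using the shoelace formula, 2A = |[(-5)·(-5) − (-6)·8] + [(-6)·(-4) − 0·(-5)] + [0·5 − 2·(-4)] + [2·8 − (-5)·5]| = 146, so the area is 73.
Along each edge there are gcd(|Δx|,|Δy|)+1 lattice points, so counting each shared vertex once the boundary has gcd(1,13) + gcd(6,1) + gcd(2,9) + gcd(7,3) = 1+1+1+1 = 4.
By Pick's theorem I = A − B/2 + 1 = 73 − 4/2 + 1 = 72.

72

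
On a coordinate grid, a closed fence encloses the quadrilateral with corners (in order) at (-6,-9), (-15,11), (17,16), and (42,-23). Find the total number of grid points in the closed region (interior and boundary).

Using the shoelace formula, 2A = |[(-6)·11 − (-15)·(-9)] + [(-15)·16 − 17·11] + [17·(-23) − 42·16] + [42·(-9) − (-6)·(-23)]| = 2207, so the area is 1103.5.
The number of boundary lattice points is Σ gcd(|Δx|,|Δy|) = gcd(9,20) + gcd(32,5) + gcd(25,39) + gcd(48,14) = 1+1+1+2 = 5.
Pick's theorem gives I = A − B/2 + 1 = 1103.5 − 5/2 + 1 = 1102, so the closed region contains I + B = 1102 + 5 = 1107 lattice points.

1107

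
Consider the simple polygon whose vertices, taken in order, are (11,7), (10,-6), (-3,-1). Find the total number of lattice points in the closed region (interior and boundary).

90

Using the shoelace formula, 2A = |(11·(-6) − 10·7) + (10·(-1) − (-3)·(-6)) + ((-3)·7 − 11·(-1))| = 174, so the area is 87.
The number of boundary lattice points is Σ gcd(|Δx|,|Δy|) = gcd(1,13) + gcd(13,5) + gcd(14,8) = 1+1+2 = 4.
Pick's theorem gives I = A − B/2 + 1 = 87 − 4/2 + 1 = 86, so the closed region contains I + B = 86 + 4 = 90 lattice points.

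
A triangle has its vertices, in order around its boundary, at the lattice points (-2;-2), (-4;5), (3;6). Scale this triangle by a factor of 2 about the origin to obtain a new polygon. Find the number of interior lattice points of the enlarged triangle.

100

Using the shoelace formula, 2A = |((-2)·5 − (-4)·(-2)) + ((-4)·6 − 3·5) + (3·(-2) − (-2)·6)| = 51, so the area is 25.5.
Along each edge there are gcd(|Δx|,|Δy|)+1 lattice points, so counting each shared vertex once the boundary has gcd(2,7) + gcd(7,1) + gcd(5,8) = 1+1+1 = 3.
Scaling by 2 multiplies the area by 2² = 4 (so the new area is 102) and multiplies the boundary lattice-point count by 2, giving 6.
By Pick's theorem, the interior count of the dilated polygon is 102 − 6/2 + 1 = 100.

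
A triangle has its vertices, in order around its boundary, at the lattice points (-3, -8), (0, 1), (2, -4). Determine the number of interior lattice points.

15

Using the shoelace formula, 2A = |((-3)·1 − 0·(-8)) + (0·(-4) − 2·1) + (2·(-8) − (-3)·(-4))| = 33, so the area is 33/2.
Summing gcd(|Δx|,|Δy|) over the edges gives the boundary count: gcd(3,9) + gcd(2,5) + gcd(5,4) = 3+1+1 = 5.
Pick's theorem gives I = A − B/2 + 1 = 33/2 − 5/2 + 1 = 15.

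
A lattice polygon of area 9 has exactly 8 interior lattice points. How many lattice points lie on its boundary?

Pick's theorem gives A = I + B/2 − 1, so B = 2(A − I + 1) = 2(9 − 8 + 1) = 4.

4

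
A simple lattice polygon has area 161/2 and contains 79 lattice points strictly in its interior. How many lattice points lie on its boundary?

5

Pick's theorem gives A = I + B/2 − 1, so B = 2(A − I + 1) = 2(161/2 − 79 + 1) = 5.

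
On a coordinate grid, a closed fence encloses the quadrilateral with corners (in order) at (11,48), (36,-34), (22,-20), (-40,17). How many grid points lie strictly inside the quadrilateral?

By the shoelace formula, twice the signed area is |[11·(-34) − 36·48] + [36·(-20) − 22·(-34)] + [22·17 − (-40)·(-20)] + [(-40)·48 − 11·17]| = 4607, so the area is 2303.5.
The number of boundary lattice points is Σ gcd(|Δx|,|Δy|) = gcd(25,82) + gcd(14,14) + gcd(62,37) + gcd(51,31) = 1+14+1+1 = 17.
By Pick's theorem A = I + B/2 − 1, so I = 2303.5 − 17/2 + 1 = 2296.

2296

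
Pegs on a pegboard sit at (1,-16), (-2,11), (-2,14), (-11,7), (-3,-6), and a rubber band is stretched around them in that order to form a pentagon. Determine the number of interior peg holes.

Using the shoelace formula, 2A = |(1·11 − (-2)·(-16)) + ((-2)·14 − (-2)·11) + ((-2)·7 − (-11)·14) + ((-11)·(-6) − (-3)·7) + ((-3)·(-16) − 1·(-6))| = 254, so the area is 127.
The number of boundary lattice points is Σ gcd(|Δx|,|Δy|) = gcd(3,27) + gcd(0,3) + gcd(9,7) + gcd(8,13) + gcd(4,10) = 3+3+1+1+2 = 10.
By Pick's theorem A = I + B/2 − 1, so I = 127 − 10/2 + 1 = 123.

123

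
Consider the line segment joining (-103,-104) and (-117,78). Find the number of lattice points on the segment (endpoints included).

The number of lattice points on a segment between lattice points is gcd(|Δx|,|Δy|) + 1 = gcd(14,182) + 1 = 14 + 1 = 15.

15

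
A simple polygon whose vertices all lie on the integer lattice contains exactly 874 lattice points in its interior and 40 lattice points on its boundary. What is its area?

893

By Pick's theorem, A = I + B/2 − 1 = 874 + 40/2 − 1 = 893.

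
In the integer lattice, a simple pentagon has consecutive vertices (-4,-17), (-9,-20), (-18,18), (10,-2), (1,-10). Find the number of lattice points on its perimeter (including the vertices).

8

Along each edge there are gcd(|Δx|,|Δy|)+1 lattice points, so counting each shared vertex once the boundary has gcd(5,3) + gcd(9,38) + gcd(28,20) + gcd(9,8) + gcd(5,7) = 1+1+4+1+1 = 8.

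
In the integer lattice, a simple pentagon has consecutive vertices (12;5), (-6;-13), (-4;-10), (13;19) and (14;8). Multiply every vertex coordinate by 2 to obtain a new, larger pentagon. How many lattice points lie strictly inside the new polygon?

Using the shoelace formula, 2A = |(12·(-13) − (-6)·5) + ((-6)·(-10) − (-4)·(-13)) + ((-4)·19 − 13·(-10)) + (13·8 − 14·19) + (14·5 − 12·8)| = 252, so the area is 126.
The number of boundary lattice points is Σ gcd(|Δx|,|Δy|) = gcd(18,18) + gcd(2,3) + gcd(17,29) + gcd(1,11) + gcd(2,3) = 18+1+1+1+1 = 22.
Scaling by 2 multiplies the area by 2² = 4 (so the new area is 504) and multiplies the boundary lattice-point count by 2, giving 44.
By Pick's theorem, the interior count of the dilated polygon is 504 − 44/2 + 1 = 483.

483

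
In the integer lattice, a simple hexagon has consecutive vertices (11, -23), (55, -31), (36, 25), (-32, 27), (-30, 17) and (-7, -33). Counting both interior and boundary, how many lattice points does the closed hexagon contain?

By the shoelace formula, twice the signed area is |(11·(-31) − 55·(-23)) + (55·25 − 36·(-31)) + (36·27 − (-32)·25) + ((-32)·17 − (-30)·27) + ((-30)·(-33) − (-7)·17) + ((-7)·(-23) − 11·(-33))| = 7086, so the area is 3543.
The number of boundary lattice points is Σ gcd(|Δx|,|Δy|) = gcd(44,8) + gcd(19,56) + gcd(68,2) + gcd(2,10) + gcd(23,50) + gcd(18,10) = 4+1+2+2+1+2 = 12.
Pick's theorem gives I = A − B/2 + 1 = 3543 − 12/2 + 1 = 3538, so the closed region contains I + B = 3538 + 12 = 3550 lattice points.

3550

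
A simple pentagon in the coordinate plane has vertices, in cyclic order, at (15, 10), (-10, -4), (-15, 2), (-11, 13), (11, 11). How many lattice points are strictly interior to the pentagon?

264

Using the shoelace formula, 2A = |[15·(-4) − (-10)·10] + [(-10)·2 − (-15)·(-4)] + [(-15)·13 − (-11)·2] + [(-11)·11 − 11·13] + [11·10 − 15·11]| = 532, so the area is 266.
Along each edge there are gcd(|Δx|,|Δy|)+1 lattice points, so counting each shared vertex once the boundary has gcd(25,14) + gcd(5,6) + gcd(4,11) + gcd(22,2) + gcd(4,1) = 1+1+1+2+1 = 6.
Pick's theorem gives I = A − B/2 + 1 = 266 − 6/2 + 1 = 264.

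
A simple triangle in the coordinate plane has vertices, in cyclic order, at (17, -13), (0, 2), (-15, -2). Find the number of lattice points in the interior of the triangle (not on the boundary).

The shoelace formula gives twice the area as |[17·2 − 0·(-13)] + [0·(-2) − (-15)·2] + [(-15)·(-13) − 17·(-2)]| = 293, so the area is 146.5.
Summing gcd(|Δx|,|Δy|) over the edges gives the boundary count: gcd(17,15) + gcd(15,4) + gcd(32,11) = 1+1+1 = 3.
By Pick's theorem A = I + B/2 − 1, so I = 146.5 − 3/2 + 1 = 146.

146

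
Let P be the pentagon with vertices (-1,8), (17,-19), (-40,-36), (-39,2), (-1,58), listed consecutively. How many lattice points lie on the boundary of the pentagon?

63

Summing gcd(|Δx|,|Δy|) over the edges gives the boundary count: gcd(18,27) + gcd(57,17) + gcd(1,38) + gcd(38,56) + gcd(0,50) = 9+1+1+2+50 = 63.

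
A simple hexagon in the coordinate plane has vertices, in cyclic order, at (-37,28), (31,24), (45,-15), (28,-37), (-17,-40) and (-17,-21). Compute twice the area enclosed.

7871

By the shoelace formula, twice the signed area is |[(-37)·24 − 31·28] + [31·(-15) − 45·24] + [45·(-37) − 28·(-15)] + [28·(-40) − (-17)·(-37)] + [(-17)·(-21) − (-17)·(-40)] + [(-17)·28 − (-37)·(-21)]| = 7871, so the area is 3935.5.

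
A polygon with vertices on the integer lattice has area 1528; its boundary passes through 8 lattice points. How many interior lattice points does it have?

Pick's theorem A = I + B/2 − 1 rearranges to I = A − B/2 + 1 = 1528 − 8/2 + 1 = 1525.

1525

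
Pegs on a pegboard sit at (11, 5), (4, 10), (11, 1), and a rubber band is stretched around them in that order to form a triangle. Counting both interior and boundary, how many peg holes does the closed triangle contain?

By the shoelace formula, twice the signed area is |(11·10 − 4·5) + (4·1 − 11·10) + (11·5 − 11·1)| = 28, so the area is 14.
Summing gcd(|Δx|,|Δy|) over the edges gives the boundary count: gcd(7,5) + gcd(7,9) + gcd(0,4) = 1+1+4 = 6.
Pick's theorem gives I = A − B/2 + 1 = 14 − 6/2 + 1 = 12, so the closed region contains I + B = 12 + 6 = 18 lattice points.

18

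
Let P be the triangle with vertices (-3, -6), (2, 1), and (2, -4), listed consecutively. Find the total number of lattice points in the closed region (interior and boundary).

The shoelace formula gives twice the area as |((-3)·1 − 2·(-6)) + (2·(-4) − 2·1) + (2·(-6) − (-3)·(-4))| = 25, so the area is 12.5.
The number of boundary lattice points is Σ gcd(|Δx|,|Δy|) = gcd(5,7) + gcd(0,5) + gcd(5,2) = 1+5+1 = 7.
Pick's theorem gives I = A − B/2 + 1 = 12.5 − 7/2 + 1 = 10, so the closed region contains I + B = 10 + 7 = 17 lattice points.

17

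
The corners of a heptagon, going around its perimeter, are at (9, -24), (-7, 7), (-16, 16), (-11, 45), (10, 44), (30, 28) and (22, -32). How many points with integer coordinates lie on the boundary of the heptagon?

Summing gcd(|Δx|,|Δy|) over the edges gives the boundary count: gcd(16,31) + gcd(9,9) + gcd(5,29) + gcd(21,1) + gcd(20,16) + gcd(8,60) + gcd(13,8) = 1+9+1+1+4+4+1 = 21.

21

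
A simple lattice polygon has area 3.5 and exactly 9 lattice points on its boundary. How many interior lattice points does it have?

0

Pick's theorem A = I + B/2 − 1 rearranges to I = A − B/2 + 1 = 3.5 − 9/2 + 1 = 0.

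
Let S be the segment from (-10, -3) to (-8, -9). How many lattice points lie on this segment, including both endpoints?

The number of lattice points on a segment between lattice points is gcd(|Δx|,|Δy|) + 1 = gcd(2,6) + 1 = 2 + 1 = 3.

3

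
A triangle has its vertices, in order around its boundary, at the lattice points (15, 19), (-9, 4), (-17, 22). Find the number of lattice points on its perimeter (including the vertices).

6

The number of boundary lattice points is Σ gcd(|Δx|,|Δy|) = gcd(24,15) + gcd(8,18) + gcd(32,3) = 3+2+1 = 6.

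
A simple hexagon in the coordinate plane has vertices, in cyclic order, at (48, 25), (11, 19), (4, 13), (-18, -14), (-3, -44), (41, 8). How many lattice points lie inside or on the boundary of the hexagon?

Using the shoelace formula, 2A = |[48·19 − 11·25] + [11·13 − 4·19] + [4·(-14) − (-18)·13] + [(-18)·(-44) − (-3)·(-14)] + [(-3)·8 − 41·(-44)] + [41·25 − 48·8]| = 4053, so the area is 4053/2.
Along each edge there are gcd(|Δx|,|Δy|)+1 lattice points, so counting each shared vertex once the boundary has gcd(37,6) + gcd(7,6) + gcd(22,27) + gcd(15,30) + gcd(44,52) + gcd(7,17) = 1+1+1+15+4+1 = 23.
Pick's theorem gives I = A − B/2 + 1 = 4053/2 − 23/2 + 1 = 2016, so the closed region contains I + B = 2016 + 23 = 2039 lattice points.

2039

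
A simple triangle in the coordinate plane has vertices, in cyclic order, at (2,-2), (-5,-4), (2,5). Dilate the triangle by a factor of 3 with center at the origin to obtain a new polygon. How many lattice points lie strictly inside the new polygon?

208

By the shoelace formula, twice the signed area is |[2·(-4) − (-5)·(-2)] + [(-5)·5 − 2·(-4)] + [2·(-2) − 2·5]| = 49, so the area is 49/2.
The number of boundary lattice points is Σ gcd(|Δx|,|Δy|) = gcd(7,2) + gcd(7,9) + gcd(0,7) = 1+1+7 = 9.
Scaling by 3 multiplies the area by 3² = 9 (so the new area is 220.5) and multiplies the boundary lattice-point count by 3, giving 27.
By Pick's theorem, the interior count of the dilated polygon is 220.5 − 27/2 + 1 = 208.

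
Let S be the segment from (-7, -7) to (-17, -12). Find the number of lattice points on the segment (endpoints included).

The number of lattice points on a segment between lattice points is gcd(|Δx|,|Δy|) + 1 = gcd(10,5) + 1 = 5 + 1 = 6.

6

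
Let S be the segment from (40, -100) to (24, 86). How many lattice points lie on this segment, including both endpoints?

The number of lattice points on a segment between lattice points is gcd(|Δx|,|Δy|) + 1 = gcd(16,186) + 1 = 2 + 1 = 3.

3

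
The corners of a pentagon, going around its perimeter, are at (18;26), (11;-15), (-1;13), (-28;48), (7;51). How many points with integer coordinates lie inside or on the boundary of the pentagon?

1311

The shoelace formula gives twice the area as |[18·(-15) − 11·26] + [11·13 − (-1)·(-15)] + [(-1)·48 − (-28)·13] + [(-28)·51 − 7·48] + [7·26 − 18·51]| = 2612, so the area is 1306.
The number of boundary lattice points is Σ gcd(|Δx|,|Δy|) = gcd(7,41) + gcd(12,28) + gcd(27,35) + gcd(35,3) + gcd(11,25) = 1+4+1+1+1 = 8.
Pick's theorem gives I = A − B/2 + 1 = 1306 − 8/2 + 1 = 1303, so the closed region contains I + B = 1303 + 8 = 1311 lattice points.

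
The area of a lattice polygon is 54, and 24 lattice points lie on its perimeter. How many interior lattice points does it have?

43

From Pick's theorem, I = A − B/2 + 1 = 54 − 24/2 + 1 = 43.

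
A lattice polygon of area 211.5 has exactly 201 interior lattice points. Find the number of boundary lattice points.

23

Pick's theorem gives A = I + B/2 − 1, so B = 2(A − I + 1) = 2(211.5 − 201 + 1) = 23.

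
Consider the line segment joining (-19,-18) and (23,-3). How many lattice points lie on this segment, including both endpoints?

The number of lattice points on a segment between lattice points is gcd(|Δx|,|Δy|) + 1 = gcd(42,15) + 1 = 3 + 1 = 4.

4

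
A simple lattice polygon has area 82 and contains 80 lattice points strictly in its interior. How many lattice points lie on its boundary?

Pick's theorem gives A = I + B/2 − 1, so B = 2(A − I + 1) = 2(82 − 80 + 1) = 6.

6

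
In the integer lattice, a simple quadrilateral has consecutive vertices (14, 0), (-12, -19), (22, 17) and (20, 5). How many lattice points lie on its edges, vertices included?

Along each edge there are gcd(|Δx|,|Δy|)+1 lattice points, so counting each shared vertex once the boundary has gcd(26,19) + gcd(34,36) + gcd(2,12) + gcd(6,5) = 1+2+2+1 = 6.

6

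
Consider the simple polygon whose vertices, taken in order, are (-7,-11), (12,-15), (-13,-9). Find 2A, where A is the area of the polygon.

By the shoelace formula, twice the signed area is |[(-7)·(-15) − 12·(-11)] + [12·(-9) − (-13)·(-15)] + [(-13)·(-11) − (-7)·(-9)]| = 14, so the area is 7.

14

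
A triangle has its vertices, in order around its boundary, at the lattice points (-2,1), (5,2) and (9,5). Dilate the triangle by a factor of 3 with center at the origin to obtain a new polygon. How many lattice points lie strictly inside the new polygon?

Using the shoelace formula, 2A = |[(-2)·2 − 5·1] + [5·5 − 9·2] + [9·1 − (-2)·5]| = 17, so the area is 17/2.
Summing gcd(|Δx|,|Δy|) over the edges gives the boundary count: gcd(7,1) + gcd(4,3) + gcd(11,4) = 1+1+1 = 3.
Scaling by 3 multiplies the area by 3² = 9 (so the new area is 153/2) and multiplies the boundary lattice-point count by 3, giving 9.
By Pick's theorem, the interior count of the dilated polygon is 153/2 − 9/2 + 1 = 73.

73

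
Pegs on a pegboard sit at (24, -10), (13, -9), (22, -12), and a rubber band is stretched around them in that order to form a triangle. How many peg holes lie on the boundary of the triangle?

6

Along each edge there are gcd(|Δx|,|Δy|)+1 lattice points, so counting each shared vertex once the boundary has gcd(11,1) + gcd(9,3) + gcd(2,2) = 1+3+2 = 6.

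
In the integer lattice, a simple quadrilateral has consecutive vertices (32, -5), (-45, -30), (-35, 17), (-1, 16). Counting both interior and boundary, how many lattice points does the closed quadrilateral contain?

By the shoelace formula, twice the signed area is |[32·(-30) − (-45)·(-5)] + [(-45)·17 − (-35)·(-30)] + [(-35)·16 − (-1)·17] + [(-1)·(-5) − 32·16]| = 4050, so the area is 2025.
Summing gcd(|Δx|,|Δy|) over the edges gives the boundary count: gcd(77,25) + gcd(10,47) + gcd(34,1) + gcd(33,21) = 1+1+1+3 = 6.
Pick's theorem gives I = A − B/2 + 1 = 2025 − 6/2 + 1 = 2023, so the closed region contains I + B = 2023 + 6 = 2029 lattice points.

2029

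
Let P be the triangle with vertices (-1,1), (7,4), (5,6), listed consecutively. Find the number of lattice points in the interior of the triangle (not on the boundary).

10

Using the shoelace formula, 2A = |((-1)·4 − 7·1) + (7·6 − 5·4) + (5·1 − (-1)·6)| = 22, so the area is 11.
The number of boundary lattice points is Σ gcd(|Δx|,|Δy|) = gcd(8,3) + gcd(2,2) + gcd(6,5) = 1+2+1 = 4.
By Pick's theorem A = I + B/2 − 1, so I = 11 − 4/2 + 1 = 10.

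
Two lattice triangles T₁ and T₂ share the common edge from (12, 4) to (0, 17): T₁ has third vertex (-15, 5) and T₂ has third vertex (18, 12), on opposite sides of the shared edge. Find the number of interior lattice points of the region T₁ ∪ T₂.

254

The union is the simple quadrilateral with vertices (12, 4), (-15, 5), (0, 17), (18, 12) in order.
The shoelace formula gives twice the area as |[12·5 − (-15)·4] + [(-15)·17 − 0·5] + [0·12 − 18·17] + [18·4 − 12·12]| = 513, so the area is 513/2.
Summing gcd(|Δx|,|Δy|) over the edges gives the boundary count: gcd(27,1) + gcd(15,12) + gcd(18,5) + gcd(6,8) = 1+3+1+2 = 7.
By Pick's theorem I = A − B/2 + 1 = 513/2 − 7/2 + 1 = 254.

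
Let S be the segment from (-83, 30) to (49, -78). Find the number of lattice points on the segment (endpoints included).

The number of lattice points on a segment between lattice points is gcd(|Δx|,|Δy|) + 1 = gcd(132,108) + 1 = 12 + 1 = 13.

13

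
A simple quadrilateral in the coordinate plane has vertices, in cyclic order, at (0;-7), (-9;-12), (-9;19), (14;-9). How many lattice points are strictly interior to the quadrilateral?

The shoelace formula gives twice the area as |(0·(-12) − (-9)·(-7)) + ((-9)·19 − (-9)·(-12)) + ((-9)·(-9) − 14·19) + (14·(-7) − 0·(-9))| = 625, so the area is 312.5.
The number of boundary lattice points is Σ gcd(|Δx|,|Δy|) = gcd(9,5) + gcd(0,31) + gcd(23,28) + gcd(14,2) = 1+31+1+2 = 35.
Pick's theorem gives I = A − B/2 + 1 = 312.5 − 35/2 + 1 = 296.

296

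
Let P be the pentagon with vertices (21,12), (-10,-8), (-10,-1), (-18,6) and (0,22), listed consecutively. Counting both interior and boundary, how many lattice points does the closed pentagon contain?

By the shoelace formula, twice the signed area is |(21·(-8) − (-10)·12) + ((-10)·(-1) − (-10)·(-8)) + ((-10)·6 − (-18)·(-1)) + ((-18)·22 − 0·6) + (0·12 − 21·22)| = 1054, so the area is 527.
Along each edge there are gcd(|Δx|,|Δy|)+1 lattice points, so counting each shared vertex once the boundary has gcd(31,20) + gcd(0,7) + gcd(8,7) + gcd(18,16) + gcd(21,10) = 1+7+1+2+1 = 12.
Pick's theorem gives I = A − B/2 + 1 = 527 − 12/2 + 1 = 522, so the closed region contains I + B = 522 + 12 = 534 lattice points.

534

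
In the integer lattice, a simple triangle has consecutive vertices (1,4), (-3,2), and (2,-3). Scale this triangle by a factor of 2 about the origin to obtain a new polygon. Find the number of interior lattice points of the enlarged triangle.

By the shoelace formula, twice the signed area is |(1·2 − (-3)·4) + ((-3)·(-3) − 2·2) + (2·4 − 1·(-3))| = 30, so the area is 15.
Summing gcd(|Δx|,|Δy|) over the edges gives the boundary count: gcd(4,2) + gcd(5,5) + gcd(1,7) = 2+5+1 = 8.
Scaling by 2 multiplies the area by 2² = 4 (so the new area is 60) and multiplies the boundary lattice-point count by 2, giving 16.
By Pick's theorem, the interior count of the dilated polygon is 60 − 16/2 + 1 = 53.

53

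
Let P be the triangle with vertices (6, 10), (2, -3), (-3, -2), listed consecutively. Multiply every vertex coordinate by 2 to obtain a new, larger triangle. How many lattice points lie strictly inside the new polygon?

134

Using the shoelace formula, 2A = |(6·(-3) − 2·10) + (2·(-2) − (-3)·(-3)) + ((-3)·10 − 6·(-2))| = 69, so the area is 34.5.
Along each edge there are gcd(|Δx|,|Δy|)+1 lattice points, so counting each shared vertex once the boundary has gcd(4,13) + gcd(5,1) + gcd(9,12) = 1+1+3 = 5.
Scaling by 2 multiplies the area by 2² = 4 (so the new area is 138) and multiplies the boundary lattice-point count by 2, giving 10.
By Pick's theorem, the interior count of the dilated polygon is 138 − 10/2 + 1 = 134.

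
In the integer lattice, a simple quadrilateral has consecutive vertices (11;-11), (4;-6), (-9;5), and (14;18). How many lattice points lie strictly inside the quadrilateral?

319

By the shoelace formula, twice the signed area is |(11·(-6) − 4·(-11)) + (4·5 − (-9)·(-6)) + ((-9)·18 − 14·5) + (14·(-11) − 11·18)| = 640, so the area is 320.
Along each edge there are gcd(|Δx|,|Δy|)+1 lattice points, so counting each shared vertex once the boundary has gcd(7,5) + gcd(13,11) + gcd(23,13) + gcd(3,29) = 1+1+1+1 = 4.
Pick's theorem gives I = A − B/2 + 1 = 320 − 4/2 + 1 = 319.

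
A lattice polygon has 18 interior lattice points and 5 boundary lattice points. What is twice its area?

39

Pick's theorem states A = I + B/2 − 1, so A = 18 + 5/2 − 1 = 39/2.
Hence 2A = 39.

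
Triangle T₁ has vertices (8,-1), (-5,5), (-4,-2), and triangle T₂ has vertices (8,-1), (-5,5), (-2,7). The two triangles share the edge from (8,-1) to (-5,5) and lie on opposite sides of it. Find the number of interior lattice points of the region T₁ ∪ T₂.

The union is the simple quadrilateral with vertices (8,-1), (-4,-2), (-5,5), (-2,7) in order.
The shoelace formula gives twice the area as |[8·(-2) − (-4)·(-1)] + [(-4)·5 − (-5)·(-2)] + [(-5)·7 − (-2)·5] + [(-2)·(-1) − 8·7]| = 129, so the area is 64.5.
Summing gcd(|Δx|,|Δy|) over the edges gives the boundary count: gcd(12,1) + gcd(1,7) + gcd(3,2) + gcd(10,8) = 1+1+1+2 = 5.
By Pick's theorem I = A − B/2 + 1 = 64.5 − 5/2 + 1 = 63.

63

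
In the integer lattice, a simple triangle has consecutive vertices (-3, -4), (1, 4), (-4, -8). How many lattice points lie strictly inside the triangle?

The shoelace formula gives twice the area as |[(-3)·4 − 1·(-4)] + [1·(-8) − (-4)·4] + [(-4)·(-4) − (-3)·(-8)]| = 8, so the area is 4.
The number of boundary lattice points is Σ gcd(|Δx|,|Δy|) = gcd(4,8) + gcd(5,12) + gcd(1,4) = 4+1+1 = 6.
By Pick's theorem A = I + B/2 − 1, so I = 4 − 6/2 + 1 = 2.

2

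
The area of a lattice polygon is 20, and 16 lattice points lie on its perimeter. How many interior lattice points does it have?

From Pick's theorem, I = A − B/2 + 1 = 20 − 16/2 + 1 = 13.

13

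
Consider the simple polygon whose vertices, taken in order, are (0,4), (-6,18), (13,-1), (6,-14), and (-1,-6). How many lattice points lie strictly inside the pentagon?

206

The shoelace formula gives twice the area as |(0·18 − (-6)·4) + ((-6)·(-1) − 13·18) + (13·(-14) − 6·(-1)) + (6·(-6) − (-1)·(-14)) + ((-1)·4 − 0·(-6))| = 434, so the area is 217.
Summing gcd(|Δx|,|Δy|) over the edges gives the boundary count: gcd(6,14) + gcd(19,19) + gcd(7,13) + gcd(7,8) + gcd(1,10) = 2+19+1+1+1 = 24.
By Pick's theorem A = I + B/2 − 1, so I = 217 − 24/2 + 1 = 206.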